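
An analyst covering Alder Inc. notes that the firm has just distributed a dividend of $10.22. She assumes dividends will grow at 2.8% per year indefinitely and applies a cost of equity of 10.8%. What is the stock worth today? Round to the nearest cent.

Gordon growth model: P₀ = D₁/(r − g). D₁ = 10.22 × (1 + 0.028) = 10.5062.
P₀ = 10.5062 / (0.108 − 0.028) = 10.5062 / 0.08 = 131.3270

$131.33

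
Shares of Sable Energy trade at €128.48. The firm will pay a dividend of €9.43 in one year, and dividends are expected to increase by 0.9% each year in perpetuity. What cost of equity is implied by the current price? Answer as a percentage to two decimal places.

Rearranging the constant-growth DDM: r = D₁/P₀ + g.
r = 9.4300 / 128.48 + 0.009 = 0.07340 + 0.009 = 0.08240

8.24%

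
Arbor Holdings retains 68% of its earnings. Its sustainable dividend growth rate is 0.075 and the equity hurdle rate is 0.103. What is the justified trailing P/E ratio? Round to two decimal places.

12.29

Payout ratio b = 1 − 0.68 = 0.32.
Justified trailing P/E = b(1+g)/(r−g) = 0.32×(1+0.075)/(0.103−0.075) = 12.2857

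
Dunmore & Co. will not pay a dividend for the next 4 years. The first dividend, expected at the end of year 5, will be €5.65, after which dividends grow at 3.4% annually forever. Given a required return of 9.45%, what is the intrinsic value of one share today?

€65.08

Deferred-dividend DDM. At t=4 the remaining stream is a growing perpetuity with first payment D_5 = 5.65.
V_4 = D_5/(r−g) = 5.65/(0.0945−0.034) = 93.3884
P₀ = V_4/(1+r)^4 = 93.3884/(1+0.0945)^4 = 65.0774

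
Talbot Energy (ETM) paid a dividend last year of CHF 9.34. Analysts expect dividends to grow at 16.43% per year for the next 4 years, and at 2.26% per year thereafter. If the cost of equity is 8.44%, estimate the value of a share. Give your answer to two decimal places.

CHF 250.15

Two-stage DDM. Project D₁…D_4 at 0.1643, terminal growth 0.0226, discount at r = 0.0844.
D_1 = 10.8746
D_2 = 12.6613
D_3 = 14.7415
D_4 = 17.1635
Terminal value at t=4: TV = D_5/(r−g) = 17.5514/(0.0844−0.0226) = 284.0036
P₀ = 10.8746/(1+0.0844)^1 + 12.6613/(1+0.0844)^2 + 14.7415/(1+0.0844)^3 + 17.1635/(1+0.0844)^4 + 284.0036/(1+0.0844)^4 = 250.1514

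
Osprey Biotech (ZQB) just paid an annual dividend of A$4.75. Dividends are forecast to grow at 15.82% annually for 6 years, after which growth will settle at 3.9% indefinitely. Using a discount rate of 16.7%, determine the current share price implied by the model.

A$64.60

Two-stage DDM. Project D₁…D_6 at 0.1582, terminal growth 0.039, discount at r = 0.167.
D_1 = 5.5014
D_2 = 6.3718
D_3 = 7.3798
D_4 = 8.5473
D_5 = 9.8995
D_6 = 11.4656
Terminal value at t=6: TV = D_7/(r−g) = 11.9127/(0.167−0.039) = 93.0680
P₀ = 5.5014/(1+0.167)^1 + 6.3718/(1+0.167)^2 + 7.3798/(1+0.167)^3 + 8.5473/(1+0.167)^4 + 9.8995/(1+0.167)^5 + 11.4656/(1+0.167)^6 + 93.0680/(1+0.167)^6 = 64.6019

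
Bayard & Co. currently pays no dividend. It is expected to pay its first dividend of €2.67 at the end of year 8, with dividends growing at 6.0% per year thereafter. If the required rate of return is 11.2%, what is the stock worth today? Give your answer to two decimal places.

Deferred-dividend DDM. At t=7 the remaining stream is a growing perpetuity with first payment D_8 = 2.67.
V_7 = D_8/(r−g) = 2.67/(0.112−0.06) = 51.3462
P₀ = V_7/(1+r)^7 = 51.3462/(1+0.112)^7 = 24.4216

€24.42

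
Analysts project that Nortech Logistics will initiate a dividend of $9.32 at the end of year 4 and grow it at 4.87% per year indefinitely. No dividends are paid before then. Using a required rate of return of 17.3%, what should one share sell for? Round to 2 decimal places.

$46.46

Deferred-dividend DDM. At t=3 the remaining stream is a growing perpetuity with first payment D_4 = 9.32.
V_3 = D_4/(r−g) = 9.32/(0.173−0.0487) = 74.9799
P₀ = V_3/(1+r)^3 = 74.9799/(1+0.173)^3 = 46.4570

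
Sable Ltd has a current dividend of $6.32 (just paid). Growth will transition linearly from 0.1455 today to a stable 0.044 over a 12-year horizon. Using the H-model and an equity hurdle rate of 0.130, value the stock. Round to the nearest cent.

$121.48

H-model: P₀ = D₀[(1+g_L) + H(g_S−g_L)]/(r−g_L), with H = 12/2 = 6.
P₀ = 6.32 × [(1+0.044) + 6×(0.1455−0.044)] / (0.13−0.044)
   = 6.32 × 1.6530 / 0.086 = 121.4763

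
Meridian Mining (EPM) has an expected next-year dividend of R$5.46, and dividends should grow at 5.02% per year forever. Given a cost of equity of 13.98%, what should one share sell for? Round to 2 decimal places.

R$60.94

Gordon growth model: P₀ = D₁/(r − g), with D₁ = 5.46 given directly.
P₀ = 5.4600 / (0.1398 − 0.0502) = 5.4600 / 0.0896 = 60.9375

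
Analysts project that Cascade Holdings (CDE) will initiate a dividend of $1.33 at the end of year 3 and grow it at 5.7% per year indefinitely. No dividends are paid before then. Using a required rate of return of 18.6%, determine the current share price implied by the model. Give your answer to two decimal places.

Deferred-dividend DDM. At t=2 the remaining stream is a growing perpetuity with first payment D_3 = 1.33.
V_2 = D_3/(r−g) = 1.33/(0.186−0.057) = 10.3101
P₀ = V_2/(1+r)^2 = 10.3101/(1+0.186)^2 = 7.3298

$7.33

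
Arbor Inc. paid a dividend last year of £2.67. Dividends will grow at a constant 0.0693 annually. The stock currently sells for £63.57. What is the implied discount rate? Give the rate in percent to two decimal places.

Rearranging the constant-growth DDM: r = D₁/P₀ + g.
D₁ = 2.67 × (1 + 0.0693) = 2.8550.
r = 2.8550 / 63.57 + 0.0693 = 0.04491 + 0.0693 = 0.11421

11.42%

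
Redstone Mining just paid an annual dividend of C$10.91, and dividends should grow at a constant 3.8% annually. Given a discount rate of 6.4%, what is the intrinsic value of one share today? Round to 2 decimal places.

C$435.56

Gordon growth model: P₀ = D₁/(r − g). D₁ = 10.91 × (1 + 0.038) = 11.3246.
P₀ = 11.3246 / (0.064 − 0.038) = 11.3246 / 0.026 = 435.5608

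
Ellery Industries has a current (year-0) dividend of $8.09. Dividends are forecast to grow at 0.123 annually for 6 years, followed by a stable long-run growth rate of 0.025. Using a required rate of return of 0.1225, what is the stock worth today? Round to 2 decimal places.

$133.89

Two-stage DDM. Project D₁…D_6 at 0.123, terminal growth 0.025, discount at r = 0.1225.
D_1 = 9.0851
D_2 = 10.2025
D_3 = 11.4574
D_4 = 12.8667
D_5 = 14.4493
D_6 = 16.2266
Terminal value at t=6: TV = D_7/(r−g) = 16.6322/(0.1225−0.025) = 170.5871
P₀ = 9.0851/(1+0.1225)^1 + 10.2025/(1+0.1225)^2 + 11.4574/(1+0.1225)^3 + 12.8667/(1+0.1225)^4 + 14.4493/(1+0.1225)^5 + 16.2266/(1+0.1225)^6 + 170.5871/(1+0.1225)^6 = 133.8920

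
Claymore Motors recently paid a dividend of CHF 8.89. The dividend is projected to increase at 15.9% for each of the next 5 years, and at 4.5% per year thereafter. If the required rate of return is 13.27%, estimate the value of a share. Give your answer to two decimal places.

CHF 166.46

Two-stage DDM. Project D₁…D_5 at 0.159, terminal growth 0.045, discount at r = 0.1327.
D_1 = 10.3035
D_2 = 11.9418
D_3 = 13.8405
D_4 = 16.0412
D_5 = 18.5917
Terminal value at t=5: TV = D_6/(r−g) = 19.4283/(0.1327−0.045) = 221.5316
P₀ = 10.3035/(1+0.1327)^1 + 11.9418/(1+0.1327)^2 + 13.8405/(1+0.1327)^3 + 16.0412/(1+0.1327)^4 + 18.5917/(1+0.1327)^5 + 221.5316/(1+0.1327)^5 = 166.4560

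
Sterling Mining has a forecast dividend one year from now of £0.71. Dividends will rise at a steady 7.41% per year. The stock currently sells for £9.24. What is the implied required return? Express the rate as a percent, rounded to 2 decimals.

15.09%

Rearranging the constant-growth DDM: r = D₁/P₀ + g.
r = 0.7100 / 9.24 + 0.0741 = 0.07684 + 0.0741 = 0.15094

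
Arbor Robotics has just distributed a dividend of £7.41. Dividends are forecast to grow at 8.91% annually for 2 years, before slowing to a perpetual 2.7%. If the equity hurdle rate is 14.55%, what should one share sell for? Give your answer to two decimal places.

£71.80

Two-stage DDM. Project D₁…D_2 at 0.0891, terminal growth 0.027, discount at r = 0.1455.
D_1 = 8.0702
D_2 = 8.7893
Terminal value at t=2: TV = D_3/(r−g) = 9.0266/(0.1455−0.027) = 76.1738
P₀ = 8.0702/(1+0.1455)^1 + 8.7893/(1+0.1455)^2 + 76.1738/(1+0.1455)^2 = 71.7952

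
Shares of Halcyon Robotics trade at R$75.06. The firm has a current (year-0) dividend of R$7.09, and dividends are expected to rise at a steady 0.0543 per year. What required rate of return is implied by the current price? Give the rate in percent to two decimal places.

15.39%

Rearranging the constant-growth DDM: r = D₁/P₀ + g.
D₁ = 7.09 × (1 + 0.0543) = 7.4750.
r = 7.4750 / 75.06 + 0.0543 = 0.09959 + 0.0543 = 0.15389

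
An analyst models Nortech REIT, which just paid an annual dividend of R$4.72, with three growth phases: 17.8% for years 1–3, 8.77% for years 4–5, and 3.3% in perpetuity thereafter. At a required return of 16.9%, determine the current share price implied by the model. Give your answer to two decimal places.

Three-stage DDM. Project D₁…D_5; terminal Gordon value at t=5 with g = 0.033; discount at r = 0.169.
D_1 = 5.5602
D_2 = 6.5499
D_3 = 7.7157
D_4 = 8.3924
D_5 = 9.1284
TV_5 = 9.4297/(0.169−0.033) = 69.3358
P₀ = Σ Dₜ/(1+r)ᵗ + TV_5/(1+r)^5 = 54.8149

R$54.81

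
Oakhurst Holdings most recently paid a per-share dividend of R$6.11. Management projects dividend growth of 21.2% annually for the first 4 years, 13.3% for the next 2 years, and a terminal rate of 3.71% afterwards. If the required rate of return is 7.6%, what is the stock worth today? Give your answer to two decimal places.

Three-stage DDM. Project D₁…D_6; terminal Gordon value at t=6 with g = 0.0371; discount at r = 0.076.
D_1 = 7.4053
D_2 = 8.9752
D_3 = 10.8780
D_4 = 13.1841
D_5 = 14.9376
D_6 = 16.9243
TV_6 = 17.5522/(0.076−0.0371) = 451.2140
P₀ = Σ Dₜ/(1+r)ᵗ + TV_6/(1+r)^6 = 345.2068

R$345.21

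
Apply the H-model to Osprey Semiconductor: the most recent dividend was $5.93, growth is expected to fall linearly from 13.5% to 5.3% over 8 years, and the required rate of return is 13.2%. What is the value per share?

H-model: P₀ = D₀[(1+g_L) + H(g_S−g_L)]/(r−g_L), with H = 8/2 = 4.
P₀ = 5.93 × [(1+0.053) + 4×(0.135−0.053)] / (0.132−0.053)
   = 5.93 × 1.3810 / 0.079 = 103.6624

$103.66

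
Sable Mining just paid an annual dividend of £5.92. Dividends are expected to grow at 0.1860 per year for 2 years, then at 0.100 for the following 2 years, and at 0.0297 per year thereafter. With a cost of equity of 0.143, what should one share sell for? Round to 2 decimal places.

£78.20

Three-stage DDM. Project D₁…D_4; terminal Gordon value at t=4 with g = 0.0297; discount at r = 0.143.
D_1 = 7.0211
D_2 = 8.3270
D_3 = 9.1598
D_4 = 10.0757
TV_4 = 10.3750/(0.143−0.0297) = 91.5709
P₀ = Σ Dₜ/(1+r)ᵗ + TV_4/(1+r)^4 = 78.2041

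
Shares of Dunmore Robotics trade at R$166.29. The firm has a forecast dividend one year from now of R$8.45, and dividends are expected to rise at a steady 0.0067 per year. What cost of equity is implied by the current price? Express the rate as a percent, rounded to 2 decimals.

5.75%

Rearranging the constant-growth DDM: r = D₁/P₀ + g.
r = 8.4500 / 166.29 + 0.0067 = 0.05081 + 0.0067 = 0.05751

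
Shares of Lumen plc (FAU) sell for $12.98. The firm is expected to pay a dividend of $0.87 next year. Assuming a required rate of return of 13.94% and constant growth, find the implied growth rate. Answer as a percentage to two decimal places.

From P₀ = D₁/(r − g), the implied growth is g = r − D₁/P₀.
g = 0.1394 − 0.87/12.98 = 0.1394 − 0.06703 = 0.07237

7.24%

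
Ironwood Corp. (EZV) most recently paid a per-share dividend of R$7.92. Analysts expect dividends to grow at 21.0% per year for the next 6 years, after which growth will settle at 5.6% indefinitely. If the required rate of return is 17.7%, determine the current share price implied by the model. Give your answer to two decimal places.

Two-stage DDM. Project D₁…D_6 at 0.21, terminal growth 0.056, discount at r = 0.177.
D_1 = 9.5832
D_2 = 11.5957
D_3 = 14.0308
D_4 = 16.9772
D_5 = 20.5424
D_6 = 24.8564
Terminal value at t=6: TV = D_7/(r−g) = 26.2483/(0.177−0.056) = 216.9282
P₀ = 9.5832/(1+0.177)^1 + 11.5957/(1+0.177)^2 + 14.0308/(1+0.177)^3 + 16.9772/(1+0.177)^4 + 20.5424/(1+0.177)^5 + 24.8564/(1+0.177)^6 + 216.9282/(1+0.177)^6 = 134.0011

R$134.00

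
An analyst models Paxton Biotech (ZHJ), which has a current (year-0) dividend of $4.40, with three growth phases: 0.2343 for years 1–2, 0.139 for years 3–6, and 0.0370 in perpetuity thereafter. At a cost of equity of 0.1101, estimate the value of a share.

Three-stage DDM. Project D₁…D_6; terminal Gordon value at t=6 with g = 0.037; discount at r = 0.1101.
D_1 = 5.4309
D_2 = 6.7034
D_3 = 7.6352
D_4 = 8.6964
D_5 = 9.9052
D_6 = 11.2821
TV_6 = 11.6995/(0.1101−0.037) = 160.0481
P₀ = Σ Dₜ/(1+r)ᵗ + TV_6/(1+r)^6 = 119.0659

$119.07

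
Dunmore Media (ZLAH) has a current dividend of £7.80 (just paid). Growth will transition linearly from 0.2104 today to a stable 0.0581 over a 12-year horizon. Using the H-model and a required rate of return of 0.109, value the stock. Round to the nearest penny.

H-model: P₀ = D₀[(1+g_L) + H(g_S−g_L)]/(r−g_L), with H = 12/2 = 6.
P₀ = 7.80 × [(1+0.0581) + 6×(0.2104−0.0581)] / (0.109−0.0581)
   = 7.80 × 1.9719 / 0.0509 = 302.1772

£302.18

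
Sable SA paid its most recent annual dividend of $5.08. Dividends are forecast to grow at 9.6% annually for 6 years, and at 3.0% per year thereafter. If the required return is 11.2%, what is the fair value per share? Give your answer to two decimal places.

Two-stage DDM. Project D₁…D_6 at 0.096, terminal growth 0.03, discount at r = 0.112.
D_1 = 5.5677
D_2 = 6.1022
D_3 = 6.6880
D_4 = 7.3300
D_5 = 8.0337
D_6 = 8.8050
Terminal value at t=6: TV = D_7/(r−g) = 9.0691/(0.112−0.03) = 110.5988
P₀ = 5.5677/(1+0.112)^1 + 6.1022/(1+0.112)^2 + 6.6880/(1+0.112)^3 + 7.3300/(1+0.112)^4 + 8.0337/(1+0.112)^5 + 8.8050/(1+0.112)^6 + 110.5988/(1+0.112)^6 = 87.4767

$87.48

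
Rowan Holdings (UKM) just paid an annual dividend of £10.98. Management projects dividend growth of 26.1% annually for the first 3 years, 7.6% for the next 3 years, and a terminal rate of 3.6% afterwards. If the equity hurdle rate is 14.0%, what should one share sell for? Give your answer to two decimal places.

Three-stage DDM. Project D₁…D_6; terminal Gordon value at t=6 with g = 0.036; discount at r = 0.14.
D_1 = 13.8458
D_2 = 17.4595
D_3 = 22.0165
D_4 = 23.6897
D_5 = 25.4901
D_6 = 27.4274
TV_6 = 28.4148/(0.14−0.036) = 273.2190
P₀ = Σ Dₜ/(1+r)ᵗ + TV_6/(1+r)^6 = 204.6759

£204.68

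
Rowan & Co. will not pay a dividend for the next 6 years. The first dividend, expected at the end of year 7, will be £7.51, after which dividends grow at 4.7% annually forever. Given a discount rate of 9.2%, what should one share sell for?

£98.42

Deferred-dividend DDM. At t=6 the remaining stream is a growing perpetuity with first payment D_7 = 7.51.
V_6 = D_7/(r−g) = 7.51/(0.092−0.047) = 166.8889
P₀ = V_6/(1+r)^6 = 166.8889/(1+0.092)^6 = 98.4219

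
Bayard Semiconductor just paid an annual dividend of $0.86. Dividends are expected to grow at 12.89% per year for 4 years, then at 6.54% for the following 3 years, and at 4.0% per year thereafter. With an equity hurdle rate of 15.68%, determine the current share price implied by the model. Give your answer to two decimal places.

$10.65

Three-stage DDM. Project D₁…D_7; terminal Gordon value at t=7 with g = 0.04; discount at r = 0.1568.
D_1 = 0.9709
D_2 = 1.0960
D_3 = 1.2373
D_4 = 1.3968
D_5 = 1.4881
D_6 = 1.5854
D_7 = 1.6891
TV_7 = 1.7567/(0.1568−0.04) = 15.0400
P₀ = Σ Dₜ/(1+r)ᵗ + TV_7/(1+r)^7 = 10.6523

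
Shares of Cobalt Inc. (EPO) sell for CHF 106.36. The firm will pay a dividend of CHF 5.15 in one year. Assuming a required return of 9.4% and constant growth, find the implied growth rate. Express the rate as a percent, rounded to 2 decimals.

4.56%

From P₀ = D₁/(r − g), the implied growth is g = r − D₁/P₀.
g = 0.094 − 5.15/106.36 = 0.094 − 0.04842 = 0.04558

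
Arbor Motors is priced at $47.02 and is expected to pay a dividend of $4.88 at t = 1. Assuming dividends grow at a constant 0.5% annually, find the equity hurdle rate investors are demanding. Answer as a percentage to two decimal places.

10.88%

Rearranging the constant-growth DDM: r = D₁/P₀ + g.
r = 4.8800 / 47.02 + 0.005 = 0.10379 + 0.005 = 0.10879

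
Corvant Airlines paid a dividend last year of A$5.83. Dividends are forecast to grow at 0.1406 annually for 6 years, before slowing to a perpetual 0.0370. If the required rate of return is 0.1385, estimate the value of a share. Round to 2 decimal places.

Two-stage DDM. Project D₁…D_6 at 0.1406, terminal growth 0.037, discount at r = 0.1385.
D_1 = 6.6497
D_2 = 7.5846
D_3 = 8.6510
D_4 = 9.8674
D_5 = 11.2547
D_6 = 12.8372
Terminal value at t=6: TV = D_7/(r−g) = 13.3121/(0.1385−0.037) = 131.1540
P₀ = 6.6497/(1+0.1385)^1 + 7.5846/(1+0.1385)^2 + 8.6510/(1+0.1385)^3 + 9.8674/(1+0.1385)^4 + 11.2547/(1+0.1385)^5 + 12.8372/(1+0.1385)^6 + 131.1540/(1+0.1385)^6 = 95.4324

A$95.43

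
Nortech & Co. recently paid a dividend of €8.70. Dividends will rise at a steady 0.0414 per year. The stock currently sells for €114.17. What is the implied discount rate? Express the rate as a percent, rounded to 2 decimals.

Rearranging the constant-growth DDM: r = D₁/P₀ + g.
D₁ = 8.70 × (1 + 0.0414) = 9.0602.
r = 9.0602 / 114.17 + 0.0414 = 0.07936 + 0.0414 = 0.12076

12.08%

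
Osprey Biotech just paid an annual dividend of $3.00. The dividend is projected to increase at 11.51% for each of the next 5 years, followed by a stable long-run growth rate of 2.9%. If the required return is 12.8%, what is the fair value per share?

Two-stage DDM. Project D₁…D_5 at 0.1151, terminal growth 0.029, discount at r = 0.128.
D_1 = 3.3453
D_2 = 3.7303
D_3 = 4.1597
D_4 = 4.6385
D_5 = 5.1724
Terminal value at t=5: TV = D_6/(r−g) = 5.3224/(0.128−0.029) = 53.7614
P₀ = 3.3453/(1+0.128)^1 + 3.7303/(1+0.128)^2 + 4.1597/(1+0.128)^3 + 4.6385/(1+0.128)^4 + 5.1724/(1+0.128)^5 + 53.7614/(1+0.128)^5 = 43.9323

$43.93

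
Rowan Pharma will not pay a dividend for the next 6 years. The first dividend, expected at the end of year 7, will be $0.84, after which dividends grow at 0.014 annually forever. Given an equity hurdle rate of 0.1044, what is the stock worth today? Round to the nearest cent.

$5.12

Deferred-dividend DDM. At t=6 the remaining stream is a growing perpetuity with first payment D_7 = 0.84.
V_6 = D_7/(r−g) = 0.84/(0.1044−0.014) = 9.2920
P₀ = V_6/(1+r)^6 = 9.2920/(1+0.1044)^6 = 5.1210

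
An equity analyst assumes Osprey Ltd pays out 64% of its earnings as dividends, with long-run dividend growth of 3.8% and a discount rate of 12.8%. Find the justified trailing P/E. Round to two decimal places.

Justified trailing P/E = b(1+g)/(r−g) = 0.64×(1+0.038)/(0.128−0.038) = 7.3813

7.38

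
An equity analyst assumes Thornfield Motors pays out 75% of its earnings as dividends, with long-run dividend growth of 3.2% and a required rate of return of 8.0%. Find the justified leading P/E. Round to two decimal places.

Justified leading P/E = b/(r−g) = 0.75/(0.08−0.032) = 15.6250

15.62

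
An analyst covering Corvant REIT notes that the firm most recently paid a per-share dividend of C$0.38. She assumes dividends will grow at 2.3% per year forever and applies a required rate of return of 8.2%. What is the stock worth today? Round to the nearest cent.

C$6.59

Gordon growth model: P₀ = D₁/(r − g). D₁ = 0.38 × (1 + 0.023) = 0.3887.
P₀ = 0.3887 / (0.082 − 0.023) = 0.3887 / 0.059 = 6.5888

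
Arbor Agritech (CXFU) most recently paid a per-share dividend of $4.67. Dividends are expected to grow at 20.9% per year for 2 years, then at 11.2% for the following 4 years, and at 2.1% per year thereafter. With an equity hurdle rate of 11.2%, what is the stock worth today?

$94.61

Three-stage DDM. Project D₁…D_6; terminal Gordon value at t=6 with g = 0.021; discount at r = 0.112.
D_1 = 5.6460
D_2 = 6.8261
D_3 = 7.5906
D_4 = 8.4407
D_5 = 9.3861
D_6 = 10.4373
TV_6 = 10.6565/(0.112−0.021) = 117.1043
P₀ = Σ Dₜ/(1+r)ᵗ + TV_6/(1+r)^6 = 94.6148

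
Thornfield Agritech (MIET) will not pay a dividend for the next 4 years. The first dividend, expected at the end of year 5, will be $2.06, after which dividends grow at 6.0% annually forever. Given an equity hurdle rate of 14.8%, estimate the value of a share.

$13.48

Deferred-dividend DDM. At t=4 the remaining stream is a growing perpetuity with first payment D_5 = 2.06.
V_4 = D_5/(r−g) = 2.06/(0.148−0.06) = 23.4091
P₀ = V_4/(1+r)^4 = 23.4091/(1+0.148)^4 = 13.4777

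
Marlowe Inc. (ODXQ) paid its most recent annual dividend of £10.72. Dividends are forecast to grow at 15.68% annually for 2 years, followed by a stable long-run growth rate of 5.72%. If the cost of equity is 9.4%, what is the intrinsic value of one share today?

£367.66

Two-stage DDM. Project D₁…D_2 at 0.1568, terminal growth 0.0572, discount at r = 0.094.
D_1 = 12.4009
D_2 = 14.3454
Terminal value at t=2: TV = D_3/(r−g) = 15.1659/(0.094−0.0572) = 412.1171
P₀ = 12.4009/(1+0.094)^1 + 14.3454/(1+0.094)^2 + 412.1171/(1+0.094)^2 = 367.6603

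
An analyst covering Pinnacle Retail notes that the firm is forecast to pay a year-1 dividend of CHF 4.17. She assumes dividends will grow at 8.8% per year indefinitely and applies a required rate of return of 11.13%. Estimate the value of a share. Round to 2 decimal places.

Gordon growth model: P₀ = D₁/(r − g), with D₁ = 4.17 given directly.
P₀ = 4.1700 / (0.1113 − 0.088) = 4.1700 / 0.0233 = 178.9700

CHF 178.97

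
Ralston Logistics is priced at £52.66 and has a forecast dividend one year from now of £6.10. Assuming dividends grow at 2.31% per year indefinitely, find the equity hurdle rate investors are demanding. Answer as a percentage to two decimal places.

Rearranging the constant-growth DDM: r = D₁/P₀ + g.
r = 6.1000 / 52.66 + 0.0231 = 0.11584 + 0.0231 = 0.13894

13.89%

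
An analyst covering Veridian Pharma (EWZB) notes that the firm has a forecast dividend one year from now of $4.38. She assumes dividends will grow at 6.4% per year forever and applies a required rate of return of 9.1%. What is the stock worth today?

Gordon growth model: P₀ = D₁/(r − g), with D₁ = 4.38 given directly.
P₀ = 4.3800 / (0.091 − 0.064) = 4.3800 / 0.027 = 162.2222

$162.22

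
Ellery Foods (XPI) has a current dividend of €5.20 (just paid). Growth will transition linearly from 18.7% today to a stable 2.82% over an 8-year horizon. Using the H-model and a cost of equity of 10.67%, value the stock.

€110.19

H-model: P₀ = D₀[(1+g_L) + H(g_S−g_L)]/(r−g_L), with H = 8/2 = 4.
P₀ = 5.20 × [(1+0.0282) + 4×(0.187−0.0282)] / (0.1067−0.0282)
   = 5.20 × 1.6634 / 0.0785 = 110.1870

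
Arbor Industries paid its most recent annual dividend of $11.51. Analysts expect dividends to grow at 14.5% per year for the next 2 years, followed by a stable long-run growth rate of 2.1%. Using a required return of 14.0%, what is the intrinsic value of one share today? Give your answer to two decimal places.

$122.79

Two-stage DDM. Project D₁…D_2 at 0.145, terminal growth 0.021, discount at r = 0.14.
D_1 = 13.1790
D_2 = 15.0899
Terminal value at t=2: TV = D_3/(r−g) = 15.4068/(0.14−0.021) = 129.4688
P₀ = 13.1790/(1+0.14)^1 + 15.0899/(1+0.14)^2 + 129.4688/(1+0.14)^2 = 122.7937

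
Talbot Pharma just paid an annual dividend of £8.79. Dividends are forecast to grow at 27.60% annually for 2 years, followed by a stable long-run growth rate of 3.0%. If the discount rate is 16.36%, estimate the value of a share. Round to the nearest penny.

Two-stage DDM. Project D₁…D_2 at 0.276, terminal growth 0.03, discount at r = 0.1636.
D_1 = 11.2160
D_2 = 14.3117
Terminal value at t=2: TV = D_3/(r−g) = 14.7410/(0.1636−0.03) = 110.3370
P₀ = 11.2160/(1+0.1636)^1 + 14.3117/(1+0.1636)^2 + 110.3370/(1+0.1636)^2 = 101.7010

£101.70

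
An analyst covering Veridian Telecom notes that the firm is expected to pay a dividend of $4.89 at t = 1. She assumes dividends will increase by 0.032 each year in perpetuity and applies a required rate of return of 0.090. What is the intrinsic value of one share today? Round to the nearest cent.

Gordon growth model: P₀ = D₁/(r − g), with D₁ = 4.89 given directly.
P₀ = 4.8900 / (0.09 − 0.032) = 4.8900 / 0.058 = 84.3103

$84.31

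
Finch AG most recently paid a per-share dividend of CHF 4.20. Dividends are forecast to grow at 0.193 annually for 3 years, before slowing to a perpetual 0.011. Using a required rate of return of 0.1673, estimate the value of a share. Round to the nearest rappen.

Two-stage DDM. Project D₁…D_3 at 0.193, terminal growth 0.011, discount at r = 0.1673.
D_1 = 5.0106
D_2 = 5.9776
D_3 = 7.1313
Terminal value at t=3: TV = D_4/(r−g) = 7.2098/(0.1673−0.011) = 46.1278
P₀ = 5.0106/(1+0.1673)^1 + 5.9776/(1+0.1673)^2 + 7.1313/(1+0.1673)^3 + 46.1278/(1+0.1673)^3 = 42.1642

CHF 42.16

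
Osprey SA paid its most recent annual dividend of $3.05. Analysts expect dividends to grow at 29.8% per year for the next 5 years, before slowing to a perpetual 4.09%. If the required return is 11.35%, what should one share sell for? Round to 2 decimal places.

Two-stage DDM. Project D₁…D_5 at 0.298, terminal growth 0.0409, discount at r = 0.1135.
D_1 = 3.9589
D_2 = 5.1387
D_3 = 6.6700
D_4 = 8.6576
D_5 = 11.2376
Terminal value at t=5: TV = D_6/(r−g) = 11.6972/(0.1135−0.0409) = 161.1186
P₀ = 3.9589/(1+0.1135)^1 + 5.1387/(1+0.1135)^2 + 6.6700/(1+0.1135)^3 + 8.6576/(1+0.1135)^4 + 11.2376/(1+0.1135)^5 + 161.1186/(1+0.1135)^5 = 118.8502

$118.85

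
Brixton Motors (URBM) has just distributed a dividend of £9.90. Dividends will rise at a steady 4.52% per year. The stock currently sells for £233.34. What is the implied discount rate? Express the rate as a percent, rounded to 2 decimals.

8.95%

Rearranging the constant-growth DDM: r = D₁/P₀ + g.
D₁ = 9.90 × (1 + 0.0452) = 10.3475.
r = 10.3475 / 233.34 + 0.0452 = 0.04435 + 0.0452 = 0.08955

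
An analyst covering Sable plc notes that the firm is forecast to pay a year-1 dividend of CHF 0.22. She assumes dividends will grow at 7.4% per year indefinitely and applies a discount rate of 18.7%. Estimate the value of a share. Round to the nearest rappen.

Gordon growth model: P₀ = D₁/(r − g), with D₁ = 0.22 given directly.
P₀ = 0.2200 / (0.187 − 0.074) = 0.2200 / 0.113 = 1.9469

CHF 1.95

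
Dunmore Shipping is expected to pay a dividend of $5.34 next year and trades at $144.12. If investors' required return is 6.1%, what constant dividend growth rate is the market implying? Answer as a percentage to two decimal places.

2.39%

From P₀ = D₁/(r − g), the implied growth is g = r − D₁/P₀.
g = 0.061 − 5.34/144.12 = 0.061 − 0.03705 = 0.02395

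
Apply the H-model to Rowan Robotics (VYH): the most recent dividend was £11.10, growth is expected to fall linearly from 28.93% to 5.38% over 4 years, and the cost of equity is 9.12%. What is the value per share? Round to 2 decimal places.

H-model: P₀ = D₀[(1+g_L) + H(g_S−g_L)]/(r−g_L), with H = 4/2 = 2.
P₀ = 11.10 × [(1+0.0538) + 2×(0.2893−0.0538)] / (0.0912−0.0538)
   = 11.10 × 1.5248 / 0.0374 = 452.5476

£452.55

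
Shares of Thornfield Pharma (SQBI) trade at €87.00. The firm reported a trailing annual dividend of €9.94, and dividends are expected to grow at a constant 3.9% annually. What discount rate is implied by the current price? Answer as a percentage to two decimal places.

Rearranging the constant-growth DDM: r = D₁/P₀ + g.
D₁ = 9.94 × (1 + 0.039) = 10.3277.
r = 10.3277 / 87.00 + 0.039 = 0.11871 + 0.039 = 0.15771

15.77%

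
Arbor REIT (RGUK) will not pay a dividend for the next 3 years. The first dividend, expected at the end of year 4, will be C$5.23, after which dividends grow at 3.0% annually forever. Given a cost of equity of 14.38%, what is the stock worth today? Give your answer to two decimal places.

Deferred-dividend DDM. At t=3 the remaining stream is a growing perpetuity with first payment D_4 = 5.23.
V_3 = D_4/(r−g) = 5.23/(0.1438−0.03) = 45.9578
P₀ = V_3/(1+r)^3 = 45.9578/(1+0.1438)^3 = 30.7121

C$30.71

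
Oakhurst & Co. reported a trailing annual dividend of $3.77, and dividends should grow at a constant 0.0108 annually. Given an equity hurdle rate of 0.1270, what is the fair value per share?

$32.79

Gordon growth model: P₀ = D₁/(r − g). D₁ = 3.77 × (1 + 0.0108) = 3.8107.
P₀ = 3.8107 / (0.127 − 0.0108) = 3.8107 / 0.1162 = 32.7945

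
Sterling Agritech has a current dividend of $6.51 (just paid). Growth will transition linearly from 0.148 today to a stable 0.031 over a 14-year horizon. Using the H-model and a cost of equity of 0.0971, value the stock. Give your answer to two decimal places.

$182.20

H-model: P₀ = D₀[(1+g_L) + H(g_S−g_L)]/(r−g_L), with H = 14/2 = 7.
P₀ = 6.51 × [(1+0.031) + 7×(0.148−0.031)] / (0.0971−0.031)
   = 6.51 × 1.8500 / 0.0661 = 182.2012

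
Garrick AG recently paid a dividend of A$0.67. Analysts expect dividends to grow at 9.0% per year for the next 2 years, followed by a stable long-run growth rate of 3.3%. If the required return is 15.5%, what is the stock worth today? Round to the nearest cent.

Two-stage DDM. Project D₁…D_2 at 0.09, terminal growth 0.033, discount at r = 0.155.
D_1 = 0.7303
D_2 = 0.7960
Terminal value at t=2: TV = D_3/(r−g) = 0.8223/(0.155−0.033) = 6.7401
P₀ = 0.7303/(1+0.155)^1 + 0.7960/(1+0.155)^2 + 6.7401/(1+0.155)^2 = 6.2815

A$6.28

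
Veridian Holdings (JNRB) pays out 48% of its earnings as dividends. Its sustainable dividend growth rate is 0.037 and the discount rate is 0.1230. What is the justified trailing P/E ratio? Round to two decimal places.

5.79

Justified trailing P/E = b(1+g)/(r−g) = 0.48×(1+0.037)/(0.123−0.037) = 5.7879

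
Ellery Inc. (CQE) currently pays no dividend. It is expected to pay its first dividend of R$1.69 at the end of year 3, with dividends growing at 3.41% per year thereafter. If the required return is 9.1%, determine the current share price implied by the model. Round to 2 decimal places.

Deferred-dividend DDM. At t=2 the remaining stream is a growing perpetuity with first payment D_3 = 1.69.
V_2 = D_3/(r−g) = 1.69/(0.091−0.0341) = 29.7012
P₀ = V_2/(1+r)^2 = 29.7012/(1+0.091)^2 = 24.9531

R$24.95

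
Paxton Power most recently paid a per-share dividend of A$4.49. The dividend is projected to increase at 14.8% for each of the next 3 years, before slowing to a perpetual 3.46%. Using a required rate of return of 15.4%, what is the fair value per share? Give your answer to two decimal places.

A$51.63

Two-stage DDM. Project D₁…D_3 at 0.148, terminal growth 0.0346, discount at r = 0.154.
D_1 = 5.1545
D_2 = 5.9174
D_3 = 6.7932
Terminal value at t=3: TV = D_4/(r−g) = 7.0282/(0.154−0.0346) = 58.8627
P₀ = 5.1545/(1+0.154)^1 + 5.9174/(1+0.154)^2 + 6.7932/(1+0.154)^3 + 58.8627/(1+0.154)^3 = 51.6325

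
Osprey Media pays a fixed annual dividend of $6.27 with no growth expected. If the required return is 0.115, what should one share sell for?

Zero-growth DDM (perpetuity): P₀ = D/r = 6.27 / 0.115 = 54.5217

$54.52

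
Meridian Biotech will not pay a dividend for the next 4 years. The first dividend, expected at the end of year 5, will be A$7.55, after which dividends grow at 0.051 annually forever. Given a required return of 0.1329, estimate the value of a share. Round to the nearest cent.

Deferred-dividend DDM. At t=4 the remaining stream is a growing perpetuity with first payment D_5 = 7.55.
V_4 = D_5/(r−g) = 7.55/(0.1329−0.051) = 92.1856
P₀ = V_4/(1+r)^4 = 92.1856/(1+0.1329)^4 = 55.9625

A$55.96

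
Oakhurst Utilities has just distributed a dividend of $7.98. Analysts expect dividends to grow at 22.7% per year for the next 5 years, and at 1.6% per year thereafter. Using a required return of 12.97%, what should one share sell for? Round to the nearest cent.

$159.25

Two-stage DDM. Project D₁…D_5 at 0.227, terminal growth 0.016, discount at r = 0.1297.
D_1 = 9.7915
D_2 = 12.0141
D_3 = 14.7413
D_4 = 18.0876
D_5 = 22.1935
Terminal value at t=5: TV = D_6/(r−g) = 22.5486/(0.1297−0.016) = 198.3165
P₀ = 9.7915/(1+0.1297)^1 + 12.0141/(1+0.1297)^2 + 14.7413/(1+0.1297)^3 + 18.0876/(1+0.1297)^4 + 22.1935/(1+0.1297)^5 + 198.3165/(1+0.1297)^5 = 159.2540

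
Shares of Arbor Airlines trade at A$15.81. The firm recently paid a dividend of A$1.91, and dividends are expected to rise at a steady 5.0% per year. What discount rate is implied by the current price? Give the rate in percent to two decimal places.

Rearranging the constant-growth DDM: r = D₁/P₀ + g.
D₁ = 1.91 × (1 + 0.05) = 2.0055.
r = 2.0055 / 15.81 + 0.05 = 0.12685 + 0.05 = 0.17685

17.69%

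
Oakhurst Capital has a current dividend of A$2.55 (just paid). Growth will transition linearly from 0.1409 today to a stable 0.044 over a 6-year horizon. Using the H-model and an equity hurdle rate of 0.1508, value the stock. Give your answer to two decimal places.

H-model: P₀ = D₀[(1+g_L) + H(g_S−g_L)]/(r−g_L), with H = 6/2 = 3.
P₀ = 2.55 × [(1+0.044) + 3×(0.1409−0.044)] / (0.1508−0.044)
   = 2.55 × 1.3347 / 0.1068 = 31.8678

A$31.87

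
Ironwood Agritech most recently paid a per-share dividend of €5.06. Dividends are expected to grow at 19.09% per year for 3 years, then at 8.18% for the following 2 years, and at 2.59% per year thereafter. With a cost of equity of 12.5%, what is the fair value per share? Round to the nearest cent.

€85.81

Three-stage DDM. Project D₁…D_5; terminal Gordon value at t=5 with g = 0.0259; discount at r = 0.125.
D_1 = 6.0260
D_2 = 7.1763
D_3 = 8.5463
D_4 = 9.2454
D_5 = 10.0016
TV_5 = 10.2607/(0.125−0.0259) = 103.5385
P₀ = Σ Dₜ/(1+r)ᵗ + TV_5/(1+r)^5 = 85.8074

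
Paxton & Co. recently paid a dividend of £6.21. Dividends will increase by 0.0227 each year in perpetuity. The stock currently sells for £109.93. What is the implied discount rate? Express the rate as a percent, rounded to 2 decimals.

8.05%

Rearranging the constant-growth DDM: r = D₁/P₀ + g.
D₁ = 6.21 × (1 + 0.0227) = 6.3510.
r = 6.3510 / 109.93 + 0.0227 = 0.05777 + 0.0227 = 0.08047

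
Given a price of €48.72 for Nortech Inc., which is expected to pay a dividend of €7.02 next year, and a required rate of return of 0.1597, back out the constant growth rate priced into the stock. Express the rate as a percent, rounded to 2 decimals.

From P₀ = D₁/(r − g), the implied growth is g = r − D₁/P₀.
g = 0.1597 − 7.02/48.72 = 0.1597 − 0.14409 = 0.01561

1.56%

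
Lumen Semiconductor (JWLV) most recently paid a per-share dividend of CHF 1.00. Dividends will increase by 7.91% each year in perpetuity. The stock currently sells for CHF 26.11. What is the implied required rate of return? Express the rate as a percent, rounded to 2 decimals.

12.04%

Rearranging the constant-growth DDM: r = D₁/P₀ + g.
D₁ = 1.00 × (1 + 0.0791) = 1.0791.
r = 1.0791 / 26.11 + 0.0791 = 0.04133 + 0.0791 = 0.12043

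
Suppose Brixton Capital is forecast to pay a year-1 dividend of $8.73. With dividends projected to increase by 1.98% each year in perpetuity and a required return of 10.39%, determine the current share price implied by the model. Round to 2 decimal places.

$103.80

Gordon growth model: P₀ = D₁/(r − g), with D₁ = 8.73 given directly.
P₀ = 8.7300 / (0.1039 − 0.0198) = 8.7300 / 0.0841 = 103.8050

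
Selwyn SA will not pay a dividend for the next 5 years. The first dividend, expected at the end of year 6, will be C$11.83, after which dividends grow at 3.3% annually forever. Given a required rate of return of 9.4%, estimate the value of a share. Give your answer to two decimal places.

C$123.76

Deferred-dividend DDM. At t=5 the remaining stream is a growing perpetuity with first payment D_6 = 11.83.
V_5 = D_6/(r−g) = 11.83/(0.094−0.033) = 193.9344
P₀ = V_5/(1+r)^5 = 193.9344/(1+0.094)^5 = 123.7566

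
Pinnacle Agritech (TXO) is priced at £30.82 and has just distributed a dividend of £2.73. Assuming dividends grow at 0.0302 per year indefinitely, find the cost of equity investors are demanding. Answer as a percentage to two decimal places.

Rearranging the constant-growth DDM: r = D₁/P₀ + g.
D₁ = 2.73 × (1 + 0.0302) = 2.8124.
r = 2.8124 / 30.82 + 0.0302 = 0.09125 + 0.0302 = 0.12145

12.15%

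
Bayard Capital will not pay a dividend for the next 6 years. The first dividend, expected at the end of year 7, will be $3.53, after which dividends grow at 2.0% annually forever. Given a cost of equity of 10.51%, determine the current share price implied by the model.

Deferred-dividend DDM. At t=6 the remaining stream is a growing perpetuity with first payment D_7 = 3.53.
V_6 = D_7/(r−g) = 3.53/(0.1051−0.02) = 41.4806
P₀ = V_6/(1+r)^6 = 41.4806/(1+0.1051)^6 = 22.7738

$22.77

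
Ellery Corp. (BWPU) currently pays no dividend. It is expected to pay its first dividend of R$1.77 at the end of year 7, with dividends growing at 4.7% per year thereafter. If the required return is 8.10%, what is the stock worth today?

R$32.62

Deferred-dividend DDM. At t=6 the remaining stream is a growing perpetuity with first payment D_7 = 1.77.
V_6 = D_7/(r−g) = 1.77/(0.081−0.047) = 52.0588
P₀ = V_6/(1+r)^6 = 52.0588/(1+0.081)^6 = 32.6242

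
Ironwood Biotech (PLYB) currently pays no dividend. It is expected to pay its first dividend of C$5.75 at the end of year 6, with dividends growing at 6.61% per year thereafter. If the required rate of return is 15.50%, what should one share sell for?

C$31.47

Deferred-dividend DDM. At t=5 the remaining stream is a growing perpetuity with first payment D_6 = 5.75.
V_5 = D_6/(r−g) = 5.75/(0.155−0.0661) = 64.6794
P₀ = V_5/(1+r)^5 = 64.6794/(1+0.155)^5 = 31.4671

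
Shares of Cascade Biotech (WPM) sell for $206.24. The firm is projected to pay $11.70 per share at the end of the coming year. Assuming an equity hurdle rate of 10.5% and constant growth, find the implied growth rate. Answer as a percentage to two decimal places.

4.83%

From P₀ = D₁/(r − g), the implied growth is g = r − D₁/P₀.
g = 0.105 − 11.70/206.24 = 0.105 − 0.05673 = 0.04827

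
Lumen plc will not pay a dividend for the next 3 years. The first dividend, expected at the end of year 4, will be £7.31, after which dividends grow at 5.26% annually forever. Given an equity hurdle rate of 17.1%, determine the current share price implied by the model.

Deferred-dividend DDM. At t=3 the remaining stream is a growing perpetuity with first payment D_4 = 7.31.
V_3 = D_4/(r−g) = 7.31/(0.171−0.0526) = 61.7399
P₀ = V_3/(1+r)^3 = 61.7399/(1+0.171)^3 = 38.4499

£38.45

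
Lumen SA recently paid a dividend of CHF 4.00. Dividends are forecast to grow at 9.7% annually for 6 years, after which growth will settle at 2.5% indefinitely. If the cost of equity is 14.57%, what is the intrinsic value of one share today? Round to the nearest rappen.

Two-stage DDM. Project D₁…D_6 at 0.097, terminal growth 0.025, discount at r = 0.1457.
D_1 = 4.3880
D_2 = 4.8136
D_3 = 5.2806
D_4 = 5.7928
D_5 = 6.3547
D_6 = 6.9711
Terminal value at t=6: TV = D_7/(r−g) = 7.1454/(0.1457−0.025) = 59.1993
P₀ = 4.3880/(1+0.1457)^1 + 4.8136/(1+0.1457)^2 + 5.2806/(1+0.1457)^3 + 5.7928/(1+0.1457)^4 + 6.3547/(1+0.1457)^5 + 6.9711/(1+0.1457)^6 + 59.1993/(1+0.1457)^6 = 46.8472

CHF 46.85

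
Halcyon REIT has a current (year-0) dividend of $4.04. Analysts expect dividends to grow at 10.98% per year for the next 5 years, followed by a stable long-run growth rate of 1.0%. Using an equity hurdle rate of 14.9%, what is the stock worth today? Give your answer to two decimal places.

Two-stage DDM. Project D₁…D_5 at 0.1098, terminal growth 0.01, discount at r = 0.149.
D_1 = 4.4836
D_2 = 4.9759
D_3 = 5.5222
D_4 = 6.1286
D_5 = 6.8015
Terminal value at t=5: TV = D_6/(r−g) = 6.8695/(0.149−0.01) = 49.4210
P₀ = 4.4836/(1+0.149)^1 + 4.9759/(1+0.149)^2 + 5.5222/(1+0.149)^3 + 6.1286/(1+0.149)^4 + 6.8015/(1+0.149)^5 + 49.4210/(1+0.149)^5 = 42.9023

$42.90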